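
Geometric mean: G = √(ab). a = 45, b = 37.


GM = √(45×37) = √1665 = 40.8044

GM = 40.8044


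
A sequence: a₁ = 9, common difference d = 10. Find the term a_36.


aₙ = a₁ + (n-1)d
= 9 + (36-1)×10
= 9 + 350
= 359

a_36 = 359


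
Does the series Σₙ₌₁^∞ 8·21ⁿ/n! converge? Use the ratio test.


aₙ = 8·21^n/n!
a_{n+1}/aₙ = 21^(n+1)/(n+1)! × n!/21^n  (constant 8 cancels)
= 21/(n+1)
L = lim(n→∞) 21/(n+1) = 0
L < 1 → series CONVERGES

Converges (ratio test: L = 0 < 1)


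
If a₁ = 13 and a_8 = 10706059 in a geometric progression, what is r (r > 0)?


r^(n-1) = aₙ/a₁
r^7 = 10706059/13 = 823543
r = 823543^(1/7)
= 7

r = 7


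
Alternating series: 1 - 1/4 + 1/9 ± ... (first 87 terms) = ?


S = 1 - 1/4 + 1/9 - 1/16 + 1/25 - 1/36 + 1/49 - 1/64 ± ...
= 0.8225
(Full series converges to +π²/12 ≈ +0.8225)

S_87 = 0.8225


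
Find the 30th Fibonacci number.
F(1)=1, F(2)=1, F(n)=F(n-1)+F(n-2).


Fibonacci sequence: 1, 1, 2, 3, 5, 8, 13, 21, 34, 55, 89, ...
F(30) = 832040

F(30) = 832040


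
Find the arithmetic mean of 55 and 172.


AM = (55 + 172)/2 = 227/2 = 113.5

AM = 113.5


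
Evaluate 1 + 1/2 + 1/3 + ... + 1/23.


H_23 = 1/1 + 1/2 + 1/3 + ... + 1/23
= 444316699/118982864
≈ 3.7343

H_23 = 444316699/118982864 ≈ 3.7343


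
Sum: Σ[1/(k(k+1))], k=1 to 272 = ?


1/(k(k+1)) = 1/k - 1/(k+1) (partial fractions)
Telescoping: Σ = 1 - 1/273 = 272/273

Sum = 272/273


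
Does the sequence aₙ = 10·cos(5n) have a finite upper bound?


For all n, -1 ≤ cos(5n) ≤ 1, so -10 ≤ 10·cos(5n) ≤ 10
Lower bound: -10, Upper bound: 10
The sequence IS bounded

Bounded (-10 ≤ aₙ ≤ 10)


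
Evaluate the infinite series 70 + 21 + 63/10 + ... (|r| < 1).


S∞ = a₁/(1-r) = 70/(1 - 3/10)
= 70/(7/10)
= 100

S∞ = 100


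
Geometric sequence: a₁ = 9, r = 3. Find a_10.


aₙ = a₁·r^(n-1)
= 9×3^9
= 9×19683
= 177147

a_10 = 177147


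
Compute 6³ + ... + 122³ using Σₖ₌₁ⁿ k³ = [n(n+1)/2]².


Σₖ₌6^122 k³ = [122·123/2]² − [5·6/2]²
= 56295009 − 225 = 56294784

Σk³ = 56294784


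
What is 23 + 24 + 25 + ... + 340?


Σₖ₌23^340 k = Σₖ₌₁^340 k − Σₖ₌₁^22 k
= 340·341/2 − 22·23/2
= 57970 − 253 = 57717

Σk = 57717


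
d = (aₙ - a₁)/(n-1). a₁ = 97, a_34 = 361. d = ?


d = (aₙ - a₁)/(n-1)
= (361 - 97)/(34-1)
= 264/33 = 8

d = 8


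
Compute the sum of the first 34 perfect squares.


n = 34
n(n+1)(2n+1)/6 = 34×35×69/6
= 82110/6 = 13685

Σk² = 13685


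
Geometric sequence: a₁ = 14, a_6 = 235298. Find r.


r^(n-1) = aₙ/a₁
r^5 = 235298/14 = 16807
r = 16807^(1/5)
= 7

r = 7


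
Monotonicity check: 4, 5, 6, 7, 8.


Differences: 1, 1, 1, 1
All differences > 0 → strictly INCREASING

Monotonically increasing


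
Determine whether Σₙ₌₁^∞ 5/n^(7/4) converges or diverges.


p-series test: Σ c/n^p converges if p > 1, diverges if p ≤ 1 (constant c > 0 doesn't affect convergence).
p = 7/4
7/4 > 1 → CONVERGES

Converges (p = 7/4 > 1)


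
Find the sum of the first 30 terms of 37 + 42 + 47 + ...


aₙ = 37 + (30-1)×5 = 182
Sₙ = n(a₁+aₙ)/2 = 30×(37+182)/2
= 30×219/2 = 3285

S_30 = 3285


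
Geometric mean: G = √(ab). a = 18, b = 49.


GM = √(18×49) = √882 = 29.6985

GM = 29.6985


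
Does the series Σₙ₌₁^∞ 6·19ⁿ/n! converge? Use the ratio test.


aₙ = 6·19^n/n!
a_{n+1}/aₙ = 19^(n+1)/(n+1)! × n!/19^n  (constant 6 cancels)
= 19/(n+1)
L = lim(n→∞) 19/(n+1) = 0
L < 1 → series CONVERGES

Converges (ratio test: L = 0 < 1)


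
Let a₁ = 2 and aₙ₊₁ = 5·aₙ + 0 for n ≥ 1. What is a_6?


Computing step by step:
a_1 = 2
a_2 = 10
a_3 = 50
a_4 = 250
a_5 = 1250
a_6 = 6250


a_6 = 6250


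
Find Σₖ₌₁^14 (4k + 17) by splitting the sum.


Σ(4k+17) = 4·Σk + 17·n
= 4·105 + 17·14
= 420 + 238 = 658

Σ = 658


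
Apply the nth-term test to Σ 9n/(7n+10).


lim(n→∞) 9n/(7n+10) = 9/7 = 9/7  (divide numerator and denominator by n)
lim aₙ = 9/7 ≠ 0 → series DIVERGES

Diverges (lim aₙ = 9/7 ≠ 0)


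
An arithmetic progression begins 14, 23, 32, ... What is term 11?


aₙ = a₁ + (n-1)d
= 14 + (11-1)×9
= 14 + 90
= 104

a_11 = 104


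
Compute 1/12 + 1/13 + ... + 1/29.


Σₖ₌12^29 1/k = 1/12 + 1/13 + 1/14 + ... + 1/29
= 2193481706497/2329089562800
≈ 0.9418

Sum = 2193481706497/2329089562800 ≈ 0.9418


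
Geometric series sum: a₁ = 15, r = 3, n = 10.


Sₙ = 15×(3^10 - 1)/(3 - 1)
= 15×(59049 - 1)/2
= 15×59048/2
= 442860

S_10 = 442860


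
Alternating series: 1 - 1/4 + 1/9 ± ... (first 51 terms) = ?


S = 1 - 1/4 + 1/9 - 1/16 + 1/25 - 1/36 + 1/49 - 1/64 ± ...
= 0.8227
(Full series converges to +π²/12 ≈ +0.8225)

S_51 = 0.8227


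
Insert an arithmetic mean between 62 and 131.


AM = (62 + 131)/2 = 193/2 = 96.5

AM = 96.5


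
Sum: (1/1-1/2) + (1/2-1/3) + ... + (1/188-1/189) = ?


Telescoping: adjacent terms cancel.
= 1/1 - 1/189
= 1 - 1/189 = 188/189

Sum = 188/189


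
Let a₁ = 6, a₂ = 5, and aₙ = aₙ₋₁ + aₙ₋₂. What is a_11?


Computing iteratively: 6, 5, 11, 16, 27, 43, 70, 113, 183, 296, 479
a_11 = 479

a_11 = 479


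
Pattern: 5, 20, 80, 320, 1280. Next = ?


Pattern: geometric (r=4)
Terms: 5, 20, 80, 320, 1280
Next term = 5120

Next term = 5120


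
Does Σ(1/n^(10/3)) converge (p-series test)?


p-series test: Σ c/n^p converges if p > 1, diverges if p ≤ 1 (constant c > 0 doesn't affect convergence).
p = 10/3
10/3 > 1 → CONVERGES

Converges (p = 10/3 > 1)


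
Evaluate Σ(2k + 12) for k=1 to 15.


Σ(2k+12) = 2·Σk + 12·n
= 2·120 + 12·15
= 240 + 180 = 420

Σ = 420


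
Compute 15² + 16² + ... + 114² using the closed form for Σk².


Σₖ₌15^114 k² = Σₖ₌₁^114 k² − Σₖ₌₁^14 k²
= 114·115·229/6 − 14·15·29/6
= 500365 − 1015 = 499350

Σk² = 499350


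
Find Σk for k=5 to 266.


Σₖ₌5^266 k = Σₖ₌₁^266 k − Σₖ₌₁^4 k
= 266·267/2 − 4·5/2
= 35511 − 10 = 35501

Σk = 35501


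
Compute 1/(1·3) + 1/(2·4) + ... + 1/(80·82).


1/(k(k+2)) = (1/2)·(1/k - 1/(k+2)) (partial fractions)
Telescoping: Σ = (1/2)·(1 + 1/2 - 1/81 - 1/82) = 2450/3321

Sum = 2450/3321


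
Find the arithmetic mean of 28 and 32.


AM = (28 + 32)/2 = 60/2 = 30

AM = 30


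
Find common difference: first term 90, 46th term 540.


d = (aₙ - a₁)/(n-1)
= (540 - 90)/(46-1)
= 450/45 = 10

d = 10


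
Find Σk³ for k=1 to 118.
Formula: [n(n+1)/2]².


n(n+1)/2 = 118×119/2 = 7021
Σk³ = 7021² = 49294441

Σk³ = 49294441


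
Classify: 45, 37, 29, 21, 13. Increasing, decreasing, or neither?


Differences: -8, -8, -8, -8
All differences < 0 → strictly DECREASING

Monotonically decreasing


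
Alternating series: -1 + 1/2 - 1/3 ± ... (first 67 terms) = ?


S = -1 + 1/2 - 1/3 + 1/4 - 1/5 + 1/6 - 1/7 + 1/8 ± ...
= -0.7006
(Full series converges to -ln(2) ≈ -0.6931)

S_67 = -0.7006


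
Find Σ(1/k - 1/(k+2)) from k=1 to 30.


Telescoping with gap 2: two head and two tail terms survive.
= (1 + 1/2) - (1/31 + 1/32)
= 3/2 - 1/31 - 1/32 = 1425/992

Sum = 1425/992


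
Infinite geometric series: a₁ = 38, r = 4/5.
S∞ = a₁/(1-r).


S∞ = a₁/(1-r) = 38/(1 - 4/5)
= 38/(1/5)
= 190

S∞ = 190


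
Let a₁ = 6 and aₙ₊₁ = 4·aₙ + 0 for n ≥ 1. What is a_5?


Computing step by step:
a_1 = 6
a_2 = 24
a_3 = 96
a_4 = 384
a_5 = 1536


a_5 = 1536


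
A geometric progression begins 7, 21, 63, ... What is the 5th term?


aₙ = a₁·r^(n-1)
= 7×3^4
= 7×81
= 567

a_5 = 567


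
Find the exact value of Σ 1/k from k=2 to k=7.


Σₖ₌2^7 1/k = 1/2 + 1/3 + 1/4 + 1/5 + 1/6 + 1/7
= 223/140
≈ 1.5929

Sum = 223/140 ≈ 1.5929


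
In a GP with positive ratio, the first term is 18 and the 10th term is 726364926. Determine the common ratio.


r^(n-1) = aₙ/a₁
r^9 = 726364926/18 = 40353607
r = 40353607^(1/9)
= 7

r = 7


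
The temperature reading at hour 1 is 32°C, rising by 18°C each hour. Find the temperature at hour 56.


aₙ = a₁ + (n-1)d
= 32 + (56-1)×18
= 32 + 990
= 1022

a_56 = 1022


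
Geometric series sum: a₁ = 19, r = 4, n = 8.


Sₙ = 19×(4^8 - 1)/(4 - 1)
= 19×(65536 - 1)/3
= 19×65535/3
= 415055

S_8 = 415055


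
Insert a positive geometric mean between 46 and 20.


GM = √(46×20) = √920 = 30.3315

GM = 30.3315


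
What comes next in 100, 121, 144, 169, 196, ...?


Pattern: perfect squares: n²
Terms: 100, 121, 144, 169, 196
Next term = 225

Next term = 225


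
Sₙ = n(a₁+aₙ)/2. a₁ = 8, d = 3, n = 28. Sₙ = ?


aₙ = 8 + (28-1)×3 = 89
Sₙ = n(a₁+aₙ)/2 = 28×(8+89)/2
= 28×97/2 = 1358

S_28 = 1358


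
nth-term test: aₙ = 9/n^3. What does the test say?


lim(n→∞) 9/n^3 = 0
lim aₙ = 0 → nth-term test is INCONCLUSIVE
(Need other tests; this is actually a convergent p-series with p=3 > 1)

Inconclusive (lim aₙ = 0; need another test)


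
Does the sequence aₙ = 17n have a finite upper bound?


aₙ = 17n → as n→∞, aₙ→∞
No finite upper bound exists
The sequence is UNBOUNDED

Unbounded (aₙ → ∞ as n → ∞)


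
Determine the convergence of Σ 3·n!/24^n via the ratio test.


aₙ = 3·n!/24^n
a_{n+1}/aₙ = (n+1)!/24^(n+1) × 24^n/n!  (constant 3 cancels)
= (n+1)/24
L = lim(n→∞) (n+1)/24 = ∞
L > 1 → series DIVERGES

Diverges (ratio test: L = ∞ > 1)


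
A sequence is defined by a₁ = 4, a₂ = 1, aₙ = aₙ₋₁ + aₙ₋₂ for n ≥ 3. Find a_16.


Computing iteratively: 4, 1, 5, 6, 11, 17, 28, 45, 73, 118, 191, 309, ...
a_16 = 2118

a_16 = 2118


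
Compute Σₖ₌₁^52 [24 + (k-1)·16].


aₙ = 24 + (52-1)×16 = 840
Sₙ = n(a₁+aₙ)/2 = 52×(24+840)/2
= 52×864/2 = 22464

S_52 = 22464


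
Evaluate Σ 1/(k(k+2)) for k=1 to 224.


1/(k(k+2)) = (1/2)·(1/k - 1/(k+2)) (partial fractions)
Telescoping: Σ = (1/2)·(1 + 1/2 - 1/225 - 1/226) = 18956/25425

Sum = 18956/25425


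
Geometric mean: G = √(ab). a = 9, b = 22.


GM = √(9×22) = √198 = 14.0712

GM = 14.0712


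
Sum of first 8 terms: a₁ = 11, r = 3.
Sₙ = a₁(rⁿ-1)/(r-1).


Sₙ = 11×(3^8 - 1)/(3 - 1)
= 11×(6561 - 1)/2
= 11×6560/2
= 36080

S_8 = 36080


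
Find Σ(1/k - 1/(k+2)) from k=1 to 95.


Telescoping with gap 2: two head and two tail terms survive.
= (1 + 1/2) - (1/96 + 1/97)
= 3/2 - 1/96 - 1/97 = 13775/9312

Sum = 13775/9312


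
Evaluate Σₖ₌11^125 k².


Σₖ₌11^125 k² = Σₖ₌₁^125 k² − Σₖ₌₁^10 k²
= 125·126·251/6 − 10·11·21/6
= 658875 − 385 = 658490

Σk² = 658490


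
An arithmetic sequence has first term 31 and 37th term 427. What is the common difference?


d = (aₙ - a₁)/(n-1)
= (427 - 31)/(37-1)
= 396/36 = 11

d = 11


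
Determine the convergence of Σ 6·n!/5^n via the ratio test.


aₙ = 6·n!/5^n
a_{n+1}/aₙ = (n+1)!/5^(n+1) × 5^n/n!  (constant 6 cancels)
= (n+1)/5
L = lim(n→∞) (n+1)/5 = ∞
L > 1 → series DIVERGES

Diverges (ratio test: L = ∞ > 1)


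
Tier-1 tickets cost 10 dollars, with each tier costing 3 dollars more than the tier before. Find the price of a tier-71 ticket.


aₙ = a₁ + (n-1)d
= 10 + (71-1)×3
= 10 + 210
= 220

a_71 = 220


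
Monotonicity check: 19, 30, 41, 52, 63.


Differences: 11, 11, 11, 11
All differences > 0 → strictly INCREASING

Monotonically increasing


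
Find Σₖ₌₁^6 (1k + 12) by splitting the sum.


Σ(1k+12) = 1·Σk + 12·n
= 1·21 + 12·6
= 21 + 72 = 93

Σ = 93


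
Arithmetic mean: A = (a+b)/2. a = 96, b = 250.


AM = (96 + 250)/2 = 346/2 = 173

AM = 173


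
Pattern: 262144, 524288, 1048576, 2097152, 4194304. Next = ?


Pattern: powers of 2: 2ⁿ
Terms: 262144, 524288, 1048576, 2097152, 4194304
Next term = 8388608

Next term = 8388608


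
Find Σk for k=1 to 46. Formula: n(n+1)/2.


n(n+1)/2 = 46×47/2 = 2162/2 = 1081

Σk = 1081


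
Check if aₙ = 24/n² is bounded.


a₁ = 24, a₂ = 24/4, a₃ = 24/9, ...
0 < aₙ ≤ 24 for all n ≥ 1
The sequence IS bounded

Bounded (0 < aₙ ≤ 24)


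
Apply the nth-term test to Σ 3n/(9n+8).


lim(n→∞) 3n/(9n+8) = 3/9 = 1/3  (divide numerator and denominator by n)
lim aₙ = 1/3 ≠ 0 → series DIVERGES

Diverges (lim aₙ = 1/3 ≠ 0)


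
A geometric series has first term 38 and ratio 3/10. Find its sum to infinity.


S∞ = a₁/(1-r) = 38/(1 - 3/10)
= 38/(7/10)
= 380/7

S∞ = 380/7


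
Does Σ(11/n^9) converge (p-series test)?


p-series test: Σ c/n^p converges if p > 1, diverges if p ≤ 1 (constant c > 0 doesn't affect convergence).
p = 9
9 > 1 → CONVERGES

Converges (p = 9 > 1)


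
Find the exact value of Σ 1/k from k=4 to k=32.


Σₖ₌4^32 1/k = 1/4 + 1/5 + 1/6 + ... + 1/32
= 321321278651039/144403552893600
≈ 2.2252

Sum = 321321278651039/144403552893600 ≈ 2.2252


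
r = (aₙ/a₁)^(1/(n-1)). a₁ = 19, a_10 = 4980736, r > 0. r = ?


r^(n-1) = aₙ/a₁
r^9 = 4980736/19 = 262144
r = 262144^(1/9)
= 4

r = 4


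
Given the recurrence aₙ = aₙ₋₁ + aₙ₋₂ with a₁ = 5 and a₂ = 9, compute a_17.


Computing iteratively: 5, 9, 14, 23, 37, 60, 97, 157, 254, 411, 665, 1076, ...
a_17 = 11933

a_17 = 11933


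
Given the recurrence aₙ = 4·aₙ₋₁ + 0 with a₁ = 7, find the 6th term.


Computing step by step:
a_1 = 7
a_2 = 28
a_3 = 112
a_4 = 448
a_5 = 1792
a_6 = 7168


a_6 = 7168


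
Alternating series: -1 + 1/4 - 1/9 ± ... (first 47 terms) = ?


S = -1 + 1/4 - 1/9 + 1/16 - 1/25 + 1/36 - 1/49 + 1/64 ± ...
= -0.8227
(Full series converges to -π²/12 ≈ -0.8225)

S_47 = -0.8227


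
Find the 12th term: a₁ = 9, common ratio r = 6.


aₙ = a₁·r^(n-1)
= 9×6^11
= 9×362797056
= 3265173504

a_12 = 3265173504


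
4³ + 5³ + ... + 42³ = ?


Σₖ₌4^42 k³ = [42·43/2]² − [3·4/2]²
= 815409 − 36 = 815373

Σk³ = 815373


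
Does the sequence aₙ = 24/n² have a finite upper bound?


a₁ = 24, a₂ = 24/4, a₃ = 24/9, ...
0 < aₙ ≤ 24 for all n ≥ 1
The sequence IS bounded

Bounded (0 < aₙ ≤ 24)


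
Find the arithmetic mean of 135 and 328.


AM = (135 + 328)/2 = 463/2 = 231.5

AM = 231.5


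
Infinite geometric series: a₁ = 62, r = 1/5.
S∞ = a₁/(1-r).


S∞ = a₁/(1-r) = 62/(1 - 1/5)
= 62/(4/5)
= 155/2

S∞ = 155/2


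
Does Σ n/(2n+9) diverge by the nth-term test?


lim(n→∞) n/(2n+9) = 1/2 = 1/2  (divide numerator and denominator by n)
lim aₙ = 1/2 ≠ 0 → series DIVERGES

Diverges (lim aₙ = 1/2 ≠ 0)


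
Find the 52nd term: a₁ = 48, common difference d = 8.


aₙ = a₁ + (n-1)d
= 48 + (52-1)×8
= 48 + 408
= 456

a_52 = 456


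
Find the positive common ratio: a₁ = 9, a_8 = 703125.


r^(n-1) = aₙ/a₁
r^7 = 703125/9 = 78125
r = 78125^(1/7)
= 5

r = 5


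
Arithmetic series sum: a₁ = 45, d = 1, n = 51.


aₙ = 45 + (51-1)×1 = 95
Sₙ = n(a₁+aₙ)/2 = 51×(45+95)/2
= 51×140/2 = 3570

S_51 = 3570


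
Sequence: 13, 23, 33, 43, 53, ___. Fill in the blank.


Pattern: arithmetic (d=10)
Terms: 13, 23, 33, 43, 53
Next term = 63

Next term = 63


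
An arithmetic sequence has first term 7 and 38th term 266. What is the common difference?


d = (aₙ - a₁)/(n-1)
= (266 - 7)/(38-1)
= 259/37 = 7

d = 7


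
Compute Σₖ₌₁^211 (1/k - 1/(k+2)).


Telescoping with gap 2: two head and two tail terms survive.
= (1 + 1/2) - (1/212 + 1/213)
= 3/2 - 1/212 - 1/213 = 67309/45156

Sum = 67309/45156


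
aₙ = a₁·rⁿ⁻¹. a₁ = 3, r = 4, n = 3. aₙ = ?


aₙ = a₁·r^(n-1)
= 3×4^2
= 3×16
= 48

a_3 = 48


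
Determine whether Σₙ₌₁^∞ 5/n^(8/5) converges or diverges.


p-series test: Σ c/n^p converges if p > 1, diverges if p ≤ 1 (constant c > 0 doesn't affect convergence).
p = 8/5
8/5 > 1 → CONVERGES

Converges (p = 8/5 > 1)


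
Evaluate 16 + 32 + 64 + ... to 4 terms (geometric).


Sₙ = 16×(2^4 - 1)/(2 - 1)
= 16×(16 - 1)/1
= 16×15/1
= 240

S_4 = 240


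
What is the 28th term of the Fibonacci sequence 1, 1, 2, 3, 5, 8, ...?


Fibonacci sequence: 1, 1, 2, 3, 5, 8, 13, 21, 34, 55, 89, ...
F(28) = 317811

F(28) = 317811


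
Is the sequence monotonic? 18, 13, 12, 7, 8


Differences: -5, -1, -5, 1
Difference at position 4 is +1 (> 0) but position 1 is -5 (< 0) — sequence both rises and falls
→ NOT monotonic

Not monotonic


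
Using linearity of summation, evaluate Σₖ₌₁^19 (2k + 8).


Σ(2k+8) = 2·Σk + 8·n
= 2·190 + 8·19
= 380 + 152 = 532

Σ = 532


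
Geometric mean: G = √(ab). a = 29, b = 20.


GM = √(29×20) = √580 = 24.0832

GM = 24.0832


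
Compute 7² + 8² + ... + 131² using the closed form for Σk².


Σₖ₌7^131 k² = Σₖ₌₁^131 k² − Σₖ₌₁^6 k²
= 131·132·263/6 − 6·7·13/6
= 757966 − 91 = 757875

Σk² = 757875


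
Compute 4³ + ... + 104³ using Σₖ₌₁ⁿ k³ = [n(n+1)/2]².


Σₖ₌4^104 k³ = [104·105/2]² − [3·4/2]²
= 29811600 − 36 = 29811564

Σk³ = 29811564


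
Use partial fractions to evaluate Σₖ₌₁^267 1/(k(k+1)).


1/(k(k+1)) = 1/k - 1/(k+1) (partial fractions)
Telescoping: Σ = 1 - 1/268 = 267/268

Sum = 267/268


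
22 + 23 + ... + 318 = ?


Σₖ₌22^318 k = Σₖ₌₁^318 k − Σₖ₌₁^21 k
= 318·319/2 − 21·22/2
= 50721 − 231 = 50490

Σk = 50490


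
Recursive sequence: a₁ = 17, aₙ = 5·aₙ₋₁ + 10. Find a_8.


Computing step by step:
a_1 = 17
a_2 = 95
a_3 = 485
a_4 = 2435
a_5 = 12185
a_6 = 60935
a_7 = 304685
a_8 = 1523435


a_8 = 1523435


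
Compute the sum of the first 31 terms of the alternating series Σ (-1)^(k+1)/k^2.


S = 1 - 1/4 + 1/9 - 1/16 + 1/25 - 1/36 + 1/49 - 1/64 ± ...
= 0.823
(Full series converges to +π²/12 ≈ +0.8225)

S_31 = 0.823


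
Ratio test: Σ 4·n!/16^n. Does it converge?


aₙ = 4·n!/16^n
a_{n+1}/aₙ = (n+1)!/16^(n+1) × 16^n/n!  (constant 4 cancels)
= (n+1)/16
L = lim(n→∞) (n+1)/16 = ∞
L > 1 → series DIVERGES

Diverges (ratio test: L = ∞ > 1)


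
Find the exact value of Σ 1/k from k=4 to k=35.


Σₖ₌4^35 1/k = 1/4 + 1/5 + 1/6 + ... + 1/35
= 30370011182509/13127595717600
≈ 2.3134

Sum = 30370011182509/13127595717600 ≈ 2.3134


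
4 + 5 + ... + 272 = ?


Σₖ₌4^272 k = Σₖ₌₁^272 k − Σₖ₌₁^3 k
= 272·273/2 − 3·4/2
= 37128 − 6 = 37122

Σk = 37122


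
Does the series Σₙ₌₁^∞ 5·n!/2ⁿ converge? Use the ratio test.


aₙ = 5·n!/2^n
a_{n+1}/aₙ = (n+1)!/2^(n+1) × 2^n/n!  (constant 5 cancels)
= (n+1)/2
L = lim(n→∞) (n+1)/2 = ∞
L > 1 → series DIVERGES

Diverges (ratio test: L = ∞ > 1)


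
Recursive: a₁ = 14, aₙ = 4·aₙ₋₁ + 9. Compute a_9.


Computing step by step:
a_1 = 14
a_2 = 65
a_3 = 269
a_4 = 1085
a_5 = 4349
a_6 = 17405
a_7 = 69629
a_8 = 278525
a_9 = 1114109


a_9 = 1114109


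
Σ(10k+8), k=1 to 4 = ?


Σ(10k+8) = 10·Σk + 8·n
= 10·10 + 8·4
= 100 + 32 = 132

Σ = 132


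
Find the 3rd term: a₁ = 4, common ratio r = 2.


aₙ = a₁·r^(n-1)
= 4×2^2
= 4×4
= 16

a_3 = 16


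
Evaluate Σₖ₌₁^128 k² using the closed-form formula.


n = 128
n(n+1)(2n+1)/6 = 128×129×257/6
= 4243584/6 = 707264

Σk² = 707264


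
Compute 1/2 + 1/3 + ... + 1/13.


Σₖ₌2^13 1/k = 1/2 + 1/3 + 1/4 + ... + 1/13
= 785633/360360
≈ 2.1801

Sum = 785633/360360 ≈ 2.1801


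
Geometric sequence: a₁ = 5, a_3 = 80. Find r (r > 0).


r^(n-1) = aₙ/a₁
r^2 = 80/5 = 16
r = 16^(1/2)
= ±4; taking r > 0 gives r = 4

r = 4


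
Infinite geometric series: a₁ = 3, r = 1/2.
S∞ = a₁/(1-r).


S∞ = a₁/(1-r) = 3/(1 - 1/2)
= 3/(1/2)
= 6

S∞ = 6


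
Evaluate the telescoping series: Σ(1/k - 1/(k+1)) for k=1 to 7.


Telescoping: adjacent terms cancel.
= 1/1 - 1/8
= 1 - 1/8 = 7/8

Sum = 7/8


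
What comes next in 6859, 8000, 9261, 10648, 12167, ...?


Pattern: perfect cubes: n³
Terms: 6859, 8000, 9261, 10648, 12167
Next term = 13824

Next term = 13824


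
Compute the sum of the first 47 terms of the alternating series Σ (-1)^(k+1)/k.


S = 1 - 1/2 + 1/3 - 1/4 + 1/5 - 1/6 + 1/7 - 1/8 ± ...
= 0.7037
(Full series converges to +ln(2) ≈ +0.6931)

S_47 = 0.7037


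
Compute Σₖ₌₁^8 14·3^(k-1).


Sₙ = 14×(3^8 - 1)/(3 - 1)
= 14×(6561 - 1)/2
= 14×6560/2
= 45920

S_8 = 45920


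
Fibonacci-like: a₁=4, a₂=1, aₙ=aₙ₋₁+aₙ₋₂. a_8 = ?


Computing iteratively: 4, 1, 5, 6, 11, 17, 28, 45
a_8 = 45

a_8 = 45


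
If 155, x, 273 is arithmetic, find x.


AM = (155 + 273)/2 = 428/2 = 214

AM = 214


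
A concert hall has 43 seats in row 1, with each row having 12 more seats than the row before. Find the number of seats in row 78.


aₙ = a₁ + (n-1)d
= 43 + (78-1)×12
= 43 + 924
= 967

a_78 = 967


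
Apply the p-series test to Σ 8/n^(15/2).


p-series test: Σ c/n^p converges if p > 1, diverges if p ≤ 1 (constant c > 0 doesn't affect convergence).
p = 15/2
15/2 > 1 → CONVERGES

Converges (p = 15/2 > 1)


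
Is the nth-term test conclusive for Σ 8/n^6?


lim(n→∞) 8/n^6 = 0
lim aₙ = 0 → nth-term test is INCONCLUSIVE
(Need other tests; this is actually a convergent p-series with p=6 > 1)

Inconclusive (lim aₙ = 0; need another test)


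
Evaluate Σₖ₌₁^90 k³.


n(n+1)/2 = 90×91/2 = 4095
Σk³ = 4095² = 16769025

Σk³ = 16769025


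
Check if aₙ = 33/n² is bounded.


a₁ = 33, a₂ = 33/4, a₃ = 33/9, ...
0 < aₙ ≤ 33 for all n ≥ 1
The sequence IS bounded

Bounded (0 < aₙ ≤ 33)


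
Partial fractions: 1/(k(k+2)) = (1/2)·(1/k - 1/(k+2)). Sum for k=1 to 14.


1/(k(k+2)) = (1/2)·(1/k - 1/(k+2)) (partial fractions)
Telescoping: Σ = (1/2)·(1 + 1/2 - 1/15 - 1/16) = 329/480

Sum = 329/480


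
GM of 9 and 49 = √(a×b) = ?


GM = √(9×49) = √441 = 21

GM = 21


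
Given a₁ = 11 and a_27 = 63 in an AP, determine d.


d = (aₙ - a₁)/(n-1)
= (63 - 11)/(27-1)
= 52/26 = 2

d = 2


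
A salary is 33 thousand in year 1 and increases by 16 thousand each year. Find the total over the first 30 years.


aₙ = 33 + (30-1)×16 = 497
Sₙ = n(a₁+aₙ)/2 = 30×(33+497)/2
= 30×530/2 = 7950

S_30 = 7950


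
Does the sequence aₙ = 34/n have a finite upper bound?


a₁ = 34, a₂ = 34/2, a₃ = 34/3, ...
0 < aₙ ≤ 34 for all n ≥ 1
Lower bound: 0, Upper bound: 34
The sequence IS bounded

Bounded (0 < aₙ ≤ 34)


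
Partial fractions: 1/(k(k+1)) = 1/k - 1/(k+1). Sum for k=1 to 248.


1/(k(k+1)) = 1/k - 1/(k+1) (partial fractions)
Telescoping: Σ = 1 - 1/249 = 248/249

Sum = 248/249


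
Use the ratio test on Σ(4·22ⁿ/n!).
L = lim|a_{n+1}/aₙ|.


aₙ = 4·22^n/n!
a_{n+1}/aₙ = 22^(n+1)/(n+1)! × n!/22^n  (constant 4 cancels)
= 22/(n+1)
L = lim(n→∞) 22/(n+1) = 0
L < 1 → series CONVERGES

Converges (ratio test: L = 0 < 1)


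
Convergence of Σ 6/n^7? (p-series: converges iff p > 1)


p-series test: Σ c/n^p converges if p > 1, diverges if p ≤ 1 (constant c > 0 doesn't affect convergence).
p = 7
7 > 1 → CONVERGES

Converges (p = 7 > 1)


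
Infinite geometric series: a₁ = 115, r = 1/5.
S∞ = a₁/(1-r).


S∞ = a₁/(1-r) = 115/(1 - 1/5)
= 115/(4/5)
= 575/4

S∞ = 575/4


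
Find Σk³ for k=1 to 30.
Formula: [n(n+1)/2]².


n(n+1)/2 = 30×31/2 = 465
Σk³ = 465² = 216225

Σk³ = 216225


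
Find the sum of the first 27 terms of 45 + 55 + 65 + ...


aₙ = 45 + (27-1)×10 = 305
Sₙ = n(a₁+aₙ)/2 = 27×(45+305)/2
= 27×350/2 = 4725

S_27 = 4725


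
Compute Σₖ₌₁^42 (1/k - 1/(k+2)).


Telescoping with gap 2: two head and two tail terms survive.
= (1 + 1/2) - (1/43 + 1/44)
= 3/2 - 1/43 - 1/44 = 2751/1892

Sum = 2751/1892


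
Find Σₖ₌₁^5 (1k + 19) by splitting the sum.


Σ(1k+19) = 1·Σk + 19·n
= 1·15 + 19·5
= 15 + 95 = 110

Σ = 110


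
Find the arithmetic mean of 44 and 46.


AM = (44 + 46)/2 = 90/2 = 45

AM = 45


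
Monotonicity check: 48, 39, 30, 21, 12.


Differences: -9, -9, -9, -9
All differences < 0 → strictly DECREASING

Monotonically decreasing


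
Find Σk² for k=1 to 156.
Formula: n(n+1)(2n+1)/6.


n = 156
n(n+1)(2n+1)/6 = 156×157×313/6
= 7665996/6 = 1277666

Σk² = 1277666


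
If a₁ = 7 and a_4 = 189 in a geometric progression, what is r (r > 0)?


r^(n-1) = aₙ/a₁
r^3 = 189/7 = 27
r = 27^(1/3)
= 3

r = 3


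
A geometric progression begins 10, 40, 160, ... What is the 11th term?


aₙ = a₁·r^(n-1)
= 10×4^10
= 10×1048576
= 10485760

a_11 = 10485760


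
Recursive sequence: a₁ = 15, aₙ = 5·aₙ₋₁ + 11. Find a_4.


Computing step by step:
a_1 = 15
a_2 = 86
a_3 = 441
a_4 = 2216


a_4 = 2216


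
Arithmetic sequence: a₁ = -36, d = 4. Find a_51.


aₙ = a₁ + (n-1)d
= -36 + (51-1)×4
= -36 + 200
= 164

a_51 = 164


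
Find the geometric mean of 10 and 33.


GM = √(10×33) = √330 = 18.1659

GM = 18.1659


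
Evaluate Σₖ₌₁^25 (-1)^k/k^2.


S = -1 + 1/4 - 1/9 + 1/16 - 1/25 + 1/36 - 1/49 + 1/64 ± ...
= -0.8232
(Full series converges to -π²/12 ≈ -0.8225)

S_25 = -0.8232


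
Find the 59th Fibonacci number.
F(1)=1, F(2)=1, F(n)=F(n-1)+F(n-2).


Fibonacci sequence: 1, 1, 2, 3, 5, 8, 13, 21, 34, 55, 89, ...
F(59) = 956722026041

F(59) = 956722026041


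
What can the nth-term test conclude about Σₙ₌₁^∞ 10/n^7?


lim(n→∞) 10/n^7 = 0
lim aₙ = 0 → nth-term test is INCONCLUSIVE
(Need other tests; this is actually a convergent p-series with p=7 > 1)

Inconclusive (lim aₙ = 0; need another test)


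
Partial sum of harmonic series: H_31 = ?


H_31 = 1/1 + 1/2 + 1/3 + ... + 1/31
= 290774257297357/72201776446800
≈ 4.0272

H_31 = 290774257297357/72201776446800 ≈ 4.0272


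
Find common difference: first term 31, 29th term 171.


d = (aₙ - a₁)/(n-1)
= (171 - 31)/(29-1)
= 140/28 = 5

d = 5


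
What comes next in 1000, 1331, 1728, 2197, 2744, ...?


Pattern: perfect cubes: n³
Terms: 1000, 1331, 1728, 2197, 2744
Next term = 3375

Next term = 3375


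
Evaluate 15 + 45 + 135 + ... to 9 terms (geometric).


Sₙ = 15×(3^9 - 1)/(3 - 1)
= 15×(19683 - 1)/2
= 15×19682/2
= 147615

S_9 = 147615


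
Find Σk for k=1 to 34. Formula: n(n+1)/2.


n(n+1)/2 = 34×35/2 = 1190/2 = 595

Σk = 595


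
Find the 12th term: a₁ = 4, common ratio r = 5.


aₙ = a₁·r^(n-1)
= 4×5^11
= 4×48828125
= 195312500

a_12 = 195312500


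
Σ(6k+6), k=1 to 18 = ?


Σ(6k+6) = 6·Σk + 6·n
= 6·171 + 6·18
= 1026 + 108 = 1134

Σ = 1134


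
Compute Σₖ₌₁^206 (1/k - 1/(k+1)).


Telescoping: adjacent terms cancel.
= 1/1 - 1/207
= 1 - 1/207 = 206/207

Sum = 206/207


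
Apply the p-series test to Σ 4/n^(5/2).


p-series test: Σ c/n^p converges if p > 1, diverges if p ≤ 1 (constant c > 0 doesn't affect convergence).
p = 5/2
5/2 > 1 → CONVERGES

Converges (p = 5/2 > 1)


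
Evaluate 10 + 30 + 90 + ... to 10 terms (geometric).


Sₙ = 10×(3^10 - 1)/(3 - 1)
= 10×(59049 - 1)/2
= 10×59048/2
= 295240

S_10 = 295240


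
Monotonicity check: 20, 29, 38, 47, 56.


Differences: 9, 9, 9, 9
All differences > 0 → strictly INCREASING

Monotonically increasing


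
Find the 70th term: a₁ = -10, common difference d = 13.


aₙ = a₁ + (n-1)d
= -10 + (70-1)×13
= -10 + 897
= 887

a_70 = 887


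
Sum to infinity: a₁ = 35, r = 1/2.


S∞ = a₁/(1-r) = 35/(1 - 1/2)
= 35/(1/2)
= 70

S∞ = 70


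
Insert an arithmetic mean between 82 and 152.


AM = (82 + 152)/2 = 234/2 = 117

AM = 117


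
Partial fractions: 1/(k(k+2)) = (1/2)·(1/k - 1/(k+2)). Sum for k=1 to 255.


1/(k(k+2)) = (1/2)·(1/k - 1/(k+2)) (partial fractions)
Telescoping: Σ = (1/2)·(1 + 1/2 - 1/256 - 1/257) = 98175/131584

Sum = 98175/131584


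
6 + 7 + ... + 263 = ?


Σₖ₌6^263 k = Σₖ₌₁^263 k − Σₖ₌₁^5 k
= 263·264/2 − 5·6/2
= 34716 − 15 = 34701

Σk = 34701


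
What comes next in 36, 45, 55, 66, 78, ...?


Pattern: triangular numbers: n(n+1)/2
Terms: 36, 45, 55, 66, 78
Next term = 91

Next term = 91


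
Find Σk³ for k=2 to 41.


Σₖ₌2^41 k³ = [41·42/2]² − [1·2/2]²
= 741321 − 1 = 741320

Σk³ = 741320


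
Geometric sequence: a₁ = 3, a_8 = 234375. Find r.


r^(n-1) = aₙ/a₁
r^7 = 234375/3 = 78125
r = 78125^(1/7)
= 5

r = 5


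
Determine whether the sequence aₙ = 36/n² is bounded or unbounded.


a₁ = 36, a₂ = 36/4, a₃ = 36/9, ...
0 < aₙ ≤ 36 for all n ≥ 1
The sequence IS bounded

Bounded (0 < aₙ ≤ 36)


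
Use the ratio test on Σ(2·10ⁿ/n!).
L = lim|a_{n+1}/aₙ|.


aₙ = 2·10^n/n!
a_{n+1}/aₙ = 10^(n+1)/(n+1)! × n!/10^n  (constant 2 cancels)
= 10/(n+1)
L = lim(n→∞) 10/(n+1) = 0
L < 1 → series CONVERGES

Converges (ratio test: L = 0 < 1)


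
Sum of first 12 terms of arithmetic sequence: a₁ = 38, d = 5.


aₙ = 38 + (12-1)×5 = 93
Sₙ = n(a₁+aₙ)/2 = 12×(38+93)/2
= 12×131/2 = 786

S_12 = 786


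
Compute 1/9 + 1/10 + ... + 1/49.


Σₖ₌9^49 1/k = 1/9 + 1/10 + 1/11 + ... + 1/49
= 5458496445241979692451/3099044504245996706400
≈ 1.7613

Sum = 5458496445241979692451/3099044504245996706400 ≈ 1.7613


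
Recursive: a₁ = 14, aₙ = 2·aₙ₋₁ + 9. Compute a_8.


Computing step by step:
a_1 = 14
a_2 = 37
a_3 = 83
a_4 = 175
a_5 = 359
a_6 = 727
a_7 = 1463
a_8 = 2935


a_8 = 2935


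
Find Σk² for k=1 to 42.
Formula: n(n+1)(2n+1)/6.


n = 42
n(n+1)(2n+1)/6 = 42×43×85/6
= 153510/6 = 25585

Σk² = 25585


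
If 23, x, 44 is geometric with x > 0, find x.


GM = √(23×44) = √1012 = 31.8119

GM = 31.8119


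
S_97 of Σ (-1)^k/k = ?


S = -1 + 1/2 - 1/3 + 1/4 - 1/5 + 1/6 - 1/7 + 1/8 ± ...
= -0.6983
(Full series converges to -ln(2) ≈ -0.6931)

S_97 = -0.6983


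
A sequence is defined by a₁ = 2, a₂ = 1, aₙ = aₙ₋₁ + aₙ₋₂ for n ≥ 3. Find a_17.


Computing iteratively: 2, 1, 3, 4, 7, 11, 18, 29, 47, 76, 123, 199, ...
a_17 = 2207

a_17 = 2207


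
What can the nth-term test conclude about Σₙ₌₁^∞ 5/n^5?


lim(n→∞) 5/n^5 = 0
lim aₙ = 0 → nth-term test is INCONCLUSIVE
(Need other tests; this is actually a convergent p-series with p=5 > 1)

Inconclusive (lim aₙ = 0; need another test)


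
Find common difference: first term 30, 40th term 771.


d = (aₙ - a₁)/(n-1)
= (771 - 30)/(40-1)
= 741/39 = 19

d = 19


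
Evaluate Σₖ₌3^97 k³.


Σₖ₌3^97 k³ = [97·98/2]² − [2·3/2]²
= 22591009 − 9 = 22591000

Σk³ = 22591000


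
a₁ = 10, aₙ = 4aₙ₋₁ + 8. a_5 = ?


Computing step by step:
a_1 = 10
a_2 = 48
a_3 = 200
a_4 = 808
a_5 = 3240


a_5 = 3240


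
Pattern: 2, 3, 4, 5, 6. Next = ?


Pattern: arithmetic (d=1)
Terms: 2, 3, 4, 5, 6
Next term = 7

Next term = 7


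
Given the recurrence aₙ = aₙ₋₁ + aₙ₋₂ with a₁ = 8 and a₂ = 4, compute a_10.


Computing iteratively: 8, 4, 12, 16, 28, 44, 72, 116, 188, 304
a_10 = 304

a_10 = 304


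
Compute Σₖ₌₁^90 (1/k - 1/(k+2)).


Telescoping with gap 2: two head and two tail terms survive.
= (1 + 1/2) - (1/91 + 1/92)
= 3/2 - 1/91 - 1/92 = 12375/8372

Sum = 12375/8372


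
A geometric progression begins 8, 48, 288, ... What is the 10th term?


aₙ = a₁·r^(n-1)
= 8×6^9
= 8×10077696
= 80621568

a_10 = 80621568


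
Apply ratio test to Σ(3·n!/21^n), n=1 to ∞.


aₙ = 3·n!/21^n
a_{n+1}/aₙ = (n+1)!/21^(n+1) × 21^n/n!  (constant 3 cancels)
= (n+1)/21
L = lim(n→∞) (n+1)/21 = ∞
L > 1 → series DIVERGES

Diverges (ratio test: L = ∞ > 1)


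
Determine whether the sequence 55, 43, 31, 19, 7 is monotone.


Differences: -12, -12, -12, -12
All differences < 0 → strictly DECREASING

Monotonically decreasing


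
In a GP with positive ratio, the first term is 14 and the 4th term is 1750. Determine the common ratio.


r^(n-1) = aₙ/a₁
r^3 = 1750/14 = 125
r = 125^(1/3)
= 5

r = 5


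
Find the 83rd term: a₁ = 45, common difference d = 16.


aₙ = a₁ + (n-1)d
= 45 + (83-1)×16
= 45 + 1312
= 1357

a_83 = 1357


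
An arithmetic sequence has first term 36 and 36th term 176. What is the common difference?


d = (aₙ - a₁)/(n-1)
= (176 - 36)/(36-1)
= 140/35 = 4

d = 4


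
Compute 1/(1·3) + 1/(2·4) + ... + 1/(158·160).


1/(k(k+2)) = (1/2)·(1/k - 1/(k+2)) (partial fractions)
Telescoping: Σ = (1/2)·(1 + 1/2 - 1/159 - 1/160) = 37841/50880

Sum = 37841/50880


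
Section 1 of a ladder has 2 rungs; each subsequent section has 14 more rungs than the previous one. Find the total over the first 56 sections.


aₙ = 2 + (56-1)×14 = 772
Sₙ = n(a₁+aₙ)/2 = 56×(2+772)/2
= 56×774/2 = 21672

S_56 = 21672


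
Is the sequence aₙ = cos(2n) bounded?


For all n, -1 ≤ cos(2n) ≤ 1, so -1 ≤ cos(2n) ≤ 1
Lower bound: -1, Upper bound: 1
The sequence IS bounded

Bounded (-1 ≤ aₙ ≤ 1)


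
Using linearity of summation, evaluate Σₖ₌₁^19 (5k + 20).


Σ(5k+20) = 5·Σk + 20·n
= 5·190 + 20·19
= 950 + 380 = 1330

Σ = 1330


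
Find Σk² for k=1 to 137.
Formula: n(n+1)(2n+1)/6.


n = 137
n(n+1)(2n+1)/6 = 137×138×275/6
= 5199150/6 = 866525

Σk² = 866525


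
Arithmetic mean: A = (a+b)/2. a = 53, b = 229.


AM = (53 + 229)/2 = 282/2 = 141

AM = 141


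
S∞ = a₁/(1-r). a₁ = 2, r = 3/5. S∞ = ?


S∞ = a₁/(1-r) = 2/(1 - 3/5)
= 2/(2/5)
= 5

S∞ = 5


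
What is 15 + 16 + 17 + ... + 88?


Σₖ₌15^88 k = Σₖ₌₁^88 k − Σₖ₌₁^14 k
= 88·89/2 − 14·15/2
= 3916 − 105 = 3811

Σk = 3811


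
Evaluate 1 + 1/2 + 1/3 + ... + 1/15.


H_15 = 1/1 + 1/2 + 1/3 + ... + 1/15
= 1195757/360360
≈ 3.3182

H_15 = 1195757/360360 ≈ 3.3182


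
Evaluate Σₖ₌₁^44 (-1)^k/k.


S = -1 + 1/2 - 1/3 + 1/4 - 1/5 + 1/6 - 1/7 + 1/8 ± ...
= -0.6819
(Full series converges to -ln(2) ≈ -0.6931)

S_44 = -0.6819


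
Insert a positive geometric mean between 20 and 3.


GM = √(20×3) = √60 = 7.746

GM = 7.746


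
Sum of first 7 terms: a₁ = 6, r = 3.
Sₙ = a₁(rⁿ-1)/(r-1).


Sₙ = 6×(3^7 - 1)/(3 - 1)
= 6×(2187 - 1)/2
= 6×2186/2
= 6558

S_7 = 6558


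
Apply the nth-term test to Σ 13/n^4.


lim(n→∞) 13/n^4 = 0
lim aₙ = 0 → nth-term test is INCONCLUSIVE
(Need other tests; this is actually a convergent p-series with p=4 > 1)

Inconclusive (lim aₙ = 0; need another test)


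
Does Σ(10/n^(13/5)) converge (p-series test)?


p-series test: Σ c/n^p converges if p > 1, diverges if p ≤ 1 (constant c > 0 doesn't affect convergence).
p = 13/5
13/5 > 1 → CONVERGES

Converges (p = 13/5 > 1)


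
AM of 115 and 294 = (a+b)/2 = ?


AM = (115 + 294)/2 = 409/2 = 204.5

AM = 204.5


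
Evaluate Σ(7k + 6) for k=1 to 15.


Σ(7k+6) = 7·Σk + 6·n
= 7·120 + 6·15
= 840 + 90 = 930

Σ = 930


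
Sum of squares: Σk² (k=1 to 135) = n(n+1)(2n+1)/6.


n = 135
n(n+1)(2n+1)/6 = 135×136×271/6
= 4975560/6 = 829260

Σk² = 829260


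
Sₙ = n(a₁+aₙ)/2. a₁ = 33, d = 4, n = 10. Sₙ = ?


aₙ = 33 + (10-1)×4 = 69
Sₙ = n(a₁+aₙ)/2 = 10×(33+69)/2
= 10×102/2 = 510

S_10 = 510


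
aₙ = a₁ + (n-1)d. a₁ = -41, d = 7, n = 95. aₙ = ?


aₙ = a₁ + (n-1)d
= -41 + (95-1)×7
= -41 + 658
= 617

a_95 = 617


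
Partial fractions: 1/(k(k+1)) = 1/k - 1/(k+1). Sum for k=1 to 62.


1/(k(k+1)) = 1/k - 1/(k+1) (partial fractions)
Telescoping: Σ = 1 - 1/63 = 62/63

Sum = 62/63


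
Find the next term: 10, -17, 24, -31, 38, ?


Pattern: alternating sign, magnitude arithmetic (d=7)
Terms: 10, -17, 24, -31, 38
Next term = -45

Next term = -45


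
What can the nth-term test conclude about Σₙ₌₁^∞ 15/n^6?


lim(n→∞) 15/n^6 = 0
lim aₙ = 0 → nth-term test is INCONCLUSIVE
(Need other tests; this is actually a convergent p-series with p=6 > 1)

Inconclusive (lim aₙ = 0; need another test)


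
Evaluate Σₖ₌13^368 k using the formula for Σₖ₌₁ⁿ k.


Σₖ₌13^368 k = Σₖ₌₁^368 k − Σₖ₌₁^12 k
= 368·369/2 − 12·13/2
= 67896 − 78 = 67818

Σk = 67818


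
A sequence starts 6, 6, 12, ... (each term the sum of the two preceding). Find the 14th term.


Computing iteratively: 6, 6, 12, 18, 30, 48, 78, 126, 204, 330, 534, 864, ...
a_14 = 2262

a_14 = 2262


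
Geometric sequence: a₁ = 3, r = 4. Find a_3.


aₙ = a₁·r^(n-1)
= 3×4^2
= 3×16
= 48

a_3 = 48


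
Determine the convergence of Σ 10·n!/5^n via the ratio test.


aₙ = 10·n!/5^n
a_{n+1}/aₙ = (n+1)!/5^(n+1) × 5^n/n!  (constant 10 cancels)
= (n+1)/5
L = lim(n→∞) (n+1)/5 = ∞
L > 1 → series DIVERGES

Diverges (ratio test: L = ∞ > 1)


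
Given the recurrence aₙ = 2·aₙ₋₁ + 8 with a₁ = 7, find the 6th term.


Computing step by step:
a_1 = 7
a_2 = 22
a_3 = 52
a_4 = 112
a_5 = 232
a_6 = 472


a_6 = 472


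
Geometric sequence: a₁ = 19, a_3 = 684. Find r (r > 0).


r^(n-1) = aₙ/a₁
r^2 = 684/19 = 36
r = 36^(1/2)
= ±6; taking r > 0 gives r = 6

r = 6


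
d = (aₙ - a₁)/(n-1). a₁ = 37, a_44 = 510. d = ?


d = (aₙ - a₁)/(n-1)
= (510 - 37)/(44-1)
= 473/43 = 11

d = 11


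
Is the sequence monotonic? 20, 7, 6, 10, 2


Differences: -13, -1, 4, -8
Difference at position 3 is +4 (> 0) but position 1 is -13 (< 0) — sequence both rises and falls
→ NOT monotonic

Not monotonic


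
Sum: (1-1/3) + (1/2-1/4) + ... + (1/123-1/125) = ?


Telescoping with gap 2: two head and two tail terms survive.
= (1 + 1/2) - (1/124 + 1/125)
= 3/2 - 1/124 - 1/125 = 23001/15500

Sum = 23001/15500


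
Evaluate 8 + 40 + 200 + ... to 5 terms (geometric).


Sₙ = 8×(5^5 - 1)/(5 - 1)
= 8×(3125 - 1)/4
= 8×3124/4
= 6248

S_5 = 6248


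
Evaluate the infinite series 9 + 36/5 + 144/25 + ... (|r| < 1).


S∞ = a₁/(1-r) = 9/(1 - 4/5)
= 9/(1/5)
= 45

S∞ = 45


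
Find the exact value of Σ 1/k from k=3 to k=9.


Σₖ₌3^9 1/k = 1/3 + 1/4 + 1/5 + 1/6 + 1/7 + 1/8 + 1/9
= 3349/2520
≈ 1.329

Sum = 3349/2520 ≈ 1.329


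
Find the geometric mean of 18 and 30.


GM = √(18×30) = √540 = 23.2379

GM = 23.2379


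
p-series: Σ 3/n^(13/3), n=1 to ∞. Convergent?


p-series test: Σ c/n^p converges if p > 1, diverges if p ≤ 1 (constant c > 0 doesn't affect convergence).
p = 13/3
13/3 > 1 → CONVERGES

Converges (p = 13/3 > 1)


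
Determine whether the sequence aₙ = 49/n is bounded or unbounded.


a₁ = 49, a₂ = 49/2, a₃ = 49/3, ...
0 < aₙ ≤ 49 for all n ≥ 1
Lower bound: 0, Upper bound: 49
The sequence IS bounded

Bounded (0 < aₙ ≤ 49)


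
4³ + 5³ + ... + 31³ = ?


Σₖ₌4^31 k³ = [31·32/2]² − [3·4/2]²
= 246016 − 36 = 245980

Σk³ = 245980


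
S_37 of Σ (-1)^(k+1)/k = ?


S = 1 - 1/2 + 1/3 - 1/4 + 1/5 - 1/6 + 1/7 - 1/8 ± ...
= 0.7065
(Full series converges to +ln(2) ≈ +0.6931)

S_37 = 0.7065


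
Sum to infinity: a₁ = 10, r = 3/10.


S∞ = a₁/(1-r) = 10/(1 - 3/10)
= 10/(7/10)
= 100/7

S∞ = 100/7


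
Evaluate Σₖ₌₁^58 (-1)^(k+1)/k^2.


S = 1 - 1/4 + 1/9 - 1/16 + 1/25 - 1/36 + 1/49 - 1/64 ± ...
= 0.8223
(Full series converges to +π²/12 ≈ +0.8225)

S_58 = 0.8223
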